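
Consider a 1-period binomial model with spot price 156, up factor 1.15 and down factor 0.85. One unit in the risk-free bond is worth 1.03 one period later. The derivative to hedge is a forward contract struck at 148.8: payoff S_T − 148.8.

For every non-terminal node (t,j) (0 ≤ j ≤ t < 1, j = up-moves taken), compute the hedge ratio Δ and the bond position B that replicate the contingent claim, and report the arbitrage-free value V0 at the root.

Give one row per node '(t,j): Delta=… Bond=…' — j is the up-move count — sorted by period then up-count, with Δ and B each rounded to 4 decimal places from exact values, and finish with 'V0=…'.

No-arbitrage ⇒ martingale measure with p* = (R−d)/(u−d) = 0.6000.
Terminal payoffs: V(1,0)=-16.2000, V(1,1)=30.6000
  t=0,j=0: stock 156.0000 → up 179.4000 (V=30.6000), down 132.6000 (V=-16.2000). Price 11.5340; hedge Δ=1.0000, bond B=-144.4660.
Each (Δ,B) replicates both successor values, so the strategy is self-financing and V0 is arbitrage-free.

(0,0): Delta=1.0000 Bond=-144.4660
V0=11.5340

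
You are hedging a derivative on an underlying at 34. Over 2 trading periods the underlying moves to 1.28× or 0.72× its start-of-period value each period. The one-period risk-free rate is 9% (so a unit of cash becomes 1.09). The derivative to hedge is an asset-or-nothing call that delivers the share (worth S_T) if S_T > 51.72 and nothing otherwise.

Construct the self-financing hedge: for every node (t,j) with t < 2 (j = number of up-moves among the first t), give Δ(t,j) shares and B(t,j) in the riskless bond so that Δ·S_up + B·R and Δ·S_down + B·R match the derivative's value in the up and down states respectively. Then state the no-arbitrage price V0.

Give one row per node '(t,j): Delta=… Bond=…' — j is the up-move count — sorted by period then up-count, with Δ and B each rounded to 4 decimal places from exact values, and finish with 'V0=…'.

Risk-neutral probability p* = (R−d)/(u−d) = (1.09−0.72)/(1.28−0.72) = 0.6607.
Payoff layer (t=2): V(2,0)=0.0000, V(2,1)=0.0000, V(2,2)=55.7056
  t=1,j=0: stock 24.4800 → up 31.3344 (V=0.0000), down 17.6256 (V=0.0000). Price 0.0000; hedge Δ=0.0000, bond B=0.0000.
  t=1,j=1: stock 43.5200 → up 55.7056 (V=55.7056), down 31.3344 (V=0.0000). Price 33.7665; hedge Δ=2.2857, bond B=-65.7078.
  t=0,j=0: stock 34.0000 → up 43.5200 (V=33.7665), down 24.4800 (V=0.0000). Price 20.4679; hedge Δ=1.7735, bond B=-39.8294.
The time-0 hedge costs 20.4679, which is the no-arbitrage price.

(0,0): Delta=1.7735 Bond=-39.8294
(1,0): Delta=0.0000 Bond=0.0000
(1,1): Delta=2.2857 Bond=-65.7078
V0=20.4679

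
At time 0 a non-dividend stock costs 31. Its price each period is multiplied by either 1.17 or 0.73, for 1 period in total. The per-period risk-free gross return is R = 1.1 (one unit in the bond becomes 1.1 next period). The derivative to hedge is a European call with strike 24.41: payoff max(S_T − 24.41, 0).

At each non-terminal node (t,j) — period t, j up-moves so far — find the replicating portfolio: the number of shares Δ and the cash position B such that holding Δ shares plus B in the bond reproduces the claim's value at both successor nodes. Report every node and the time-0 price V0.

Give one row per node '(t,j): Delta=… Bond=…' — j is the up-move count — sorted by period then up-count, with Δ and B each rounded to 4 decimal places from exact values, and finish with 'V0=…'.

Since d<R<u, set p* = (R−d)/(u−d) = 0.8409; price each node as the discounted p*-expectation of its children.
At expiry t=1: V(1,0)=0.0000, V(1,1)=11.8600
(0,0): S=31.0000. Δ = (V_up−V_dn)/(S_up−S_dn) = (11.8600−0.0000)/(36.2700−22.6300) = 0.8695. V = [p*·11.8600 + (1−p*)·0.0000]/1.1 = 9.0665. B = V − Δ·S = -17.8880.
The time-0 hedge costs 9.0665, which is the no-arbitrage price.

(0,0): Delta=0.8695 Bond=-17.8880
V0=9.0665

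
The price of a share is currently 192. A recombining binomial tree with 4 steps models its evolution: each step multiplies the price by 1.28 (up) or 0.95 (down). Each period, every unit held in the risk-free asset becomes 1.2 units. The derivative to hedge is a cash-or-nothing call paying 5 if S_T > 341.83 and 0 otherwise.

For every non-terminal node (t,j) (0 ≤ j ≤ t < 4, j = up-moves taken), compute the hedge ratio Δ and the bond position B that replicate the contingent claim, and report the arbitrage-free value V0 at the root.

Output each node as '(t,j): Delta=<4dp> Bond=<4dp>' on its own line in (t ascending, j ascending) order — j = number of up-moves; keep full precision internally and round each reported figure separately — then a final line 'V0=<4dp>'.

No-arbitrage ⇒ martingale measure with p* = (R−d)/(u−d) = 0.7576.
At expiry t=4: V(4,0)=0.0000, V(4,1)=0.0000, V(4,2)=0.0000, V(4,3)=5.0000, V(4,4)=5.0000
  t=3,j=0: stock 164.6160 → up 210.7085 (V=0.0000), down 156.3852 (V=0.0000). Price 0.0000; hedge Δ=0.0000, bond B=0.0000.
  t=3,j=1: stock 221.7984 → up 283.9020 (V=0.0000), down 210.7085 (V=0.0000). Price 0.0000; hedge Δ=0.0000, bond B=0.0000.
  t=3,j=2: stock 298.8442 → up 382.5205 (V=5.0000), down 283.9020 (V=0.0000). Price 3.1566; hedge Δ=0.0507, bond B=-11.9949.
  t=3,j=3: stock 402.6532 → up 515.3961 (V=5.0000), down 382.5205 (V=5.0000). Price 4.1667; hedge Δ=0.0000, bond B=4.1667.
  t=2,j=0: stock 173.2800 → up 221.7984 (V=0.0000), down 164.6160 (V=0.0000). Price 0.0000; hedge Δ=0.0000, bond B=0.0000.
  t=2,j=1: stock 233.4720 → up 298.8442 (V=3.1566), down 221.7984 (V=0.0000). Price 1.9928; hedge Δ=0.0410, bond B=-7.5726.
  t=2,j=2: stock 314.5728 → up 402.6532 (V=4.1667), down 298.8442 (V=3.1566). Price 3.2682; hedge Δ=0.0097, bond B=0.2072.
  t=1,j=0: stock 182.4000 → up 233.4720 (V=1.9928), down 173.2800 (V=0.0000). Price 1.2581; hedge Δ=0.0331, bond B=-4.7807.
  t=1,j=1: stock 245.7600 → up 314.5728 (V=3.2682), down 233.4720 (V=1.9928). Price 2.4658; hedge Δ=0.0157, bond B=-1.3990.
  t=0,j=0: stock 192.0000 → up 245.7600 (V=2.4658), down 182.4000 (V=1.2581). Price 1.8109; hedge Δ=0.0191, bond B=-1.8490.
Self-financing check: at every node Δ·S+B equals the discounted successor values.

(0,0): Delta=0.0191 Bond=-1.8490
(1,0): Delta=0.0331 Bond=-4.7807
(1,1): Delta=0.0157 Bond=-1.3990
(2,0): Delta=0.0000 Bond=0.0000
(2,1): Delta=0.0410 Bond=-7.5726
(2,2): Delta=0.0097 Bond=0.2072
(3,0): Delta=0.0000 Bond=0.0000
(3,1): Delta=0.0000 Bond=0.0000
(3,2): Delta=0.0507 Bond=-11.9949
(3,3): Delta=0.0000 Bond=4.1667
V0=1.8109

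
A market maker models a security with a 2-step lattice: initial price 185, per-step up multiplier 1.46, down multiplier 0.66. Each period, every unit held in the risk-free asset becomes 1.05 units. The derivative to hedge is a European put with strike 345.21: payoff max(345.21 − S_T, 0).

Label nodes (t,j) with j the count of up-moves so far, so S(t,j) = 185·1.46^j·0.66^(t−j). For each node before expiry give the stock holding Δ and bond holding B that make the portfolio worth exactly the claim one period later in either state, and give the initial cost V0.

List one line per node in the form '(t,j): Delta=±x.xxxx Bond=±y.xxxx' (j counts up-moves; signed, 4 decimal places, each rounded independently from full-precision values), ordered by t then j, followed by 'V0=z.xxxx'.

Risk-neutral probability p* = (R−d)/(u−d) = (1.05−0.66)/(1.46−0.66) = 0.4875.
At expiry t=2: V(2,0)=264.6240, V(2,1)=166.9440, V(2,2)=0.0000
Node (1,0) S=122.1000: V=(p*·166.9440+(1−p*)·264.6240)/1.05=206.6714; Δ=(166.9440−264.6240)/(178.2660−80.5860)=-1.0000; B=V−Δ·S=328.7714
Node (1,1) S=270.1000: V=(p*·0.0000+(1−p*)·166.9440)/1.05=81.4846; Δ=(0.0000−166.9440)/(394.3460−178.2660)=-0.7726; B=V−Δ·S=290.1646
Node (0,0) S=185.0000: V=(p*·81.4846+(1−p*)·206.6714)/1.05=138.7075; Δ=(81.4846−206.6714)/(270.1000−122.1000)=-0.8459; B=V−Δ·S=295.1910
Each (Δ,B) replicates both successor values, so the strategy is self-financing and V0 is arbitrage-free.

(0,0): Delta=-0.8459 Bond=295.1910
(1,0): Delta=-1.0000 Bond=328.7714
(1,1): Delta=-0.7726 Bond=290.1646
V0=138.7075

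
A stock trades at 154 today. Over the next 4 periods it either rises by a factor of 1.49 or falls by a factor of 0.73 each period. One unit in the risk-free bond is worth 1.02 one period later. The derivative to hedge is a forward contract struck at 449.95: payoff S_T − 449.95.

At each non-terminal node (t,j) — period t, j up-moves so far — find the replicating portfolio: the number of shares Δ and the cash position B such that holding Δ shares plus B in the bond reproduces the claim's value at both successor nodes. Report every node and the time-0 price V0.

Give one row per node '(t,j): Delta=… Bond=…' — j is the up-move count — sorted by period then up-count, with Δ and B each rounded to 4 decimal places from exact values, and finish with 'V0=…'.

No-arbitrage ⇒ martingale measure with p* = (R−d)/(u−d) = 0.3816.
Terminal values V(4,·): V(4,0)=-406.2167, V(4,1)=-360.6862, V(4,2)=-267.7539, V(4,3)=-78.0704, V(4,4)=309.0920
(3,0): S=59.9086. Δ = (V_up−V_dn)/(S_up−S_dn) = (-360.6862−-406.2167)/(89.2638−43.7333) = 1.0000. V = [p*·-360.6862 + (1−p*)·-406.2167]/1.02 = -381.2188. B = V − Δ·S = -441.1275.
(3,1): S=122.2792. Δ = (V_up−V_dn)/(S_up−S_dn) = (-267.7539−-360.6862)/(182.1961−89.2638) = 1.0000. V = [p*·-267.7539 + (1−p*)·-360.6862]/1.02 = -318.8482. B = V − Δ·S = -441.1275.
(3,2): S=249.5836. Δ = (V_up−V_dn)/(S_up−S_dn) = (-78.0704−-267.7539)/(371.8796−182.1961) = 1.0000. V = [p*·-78.0704 + (1−p*)·-267.7539]/1.02 = -191.5438. B = V − Δ·S = -441.1275.
(3,3): S=509.4241. Δ = (V_up−V_dn)/(S_up−S_dn) = (309.0920−-78.0704)/(759.0420−371.8796) = 1.0000. V = [p*·309.0920 + (1−p*)·-78.0704]/1.02 = 68.2967. B = V − Δ·S = -441.1275.
(2,0): S=82.0666. Δ = (V_up−V_dn)/(S_up−S_dn) = (-318.8482−-381.2188)/(122.2792−59.9086) = 1.0000. V = [p*·-318.8482 + (1−p*)·-381.2188]/1.02 = -350.4113. B = V − Δ·S = -432.4779.
(2,1): S=167.5058. Δ = (V_up−V_dn)/(S_up−S_dn) = (-191.5438−-318.8482)/(249.5836−122.2792) = 1.0000. V = [p*·-191.5438 + (1−p*)·-318.8482]/1.02 = -264.9721. B = V − Δ·S = -432.4779.
(2,2): S=341.8954. Δ = (V_up−V_dn)/(S_up−S_dn) = (68.2967−-191.5438)/(509.4241−249.5836) = 1.0000. V = [p*·68.2967 + (1−p*)·-191.5438]/1.02 = -90.5825. B = V − Δ·S = -432.4779.
(1,0): S=112.4200. Δ = (V_up−V_dn)/(S_up−S_dn) = (-264.9721−-350.4113)/(167.5058−82.0666) = 1.0000. V = [p*·-264.9721 + (1−p*)·-350.4113]/1.02 = -311.5779. B = V − Δ·S = -423.9979.
(1,1): S=229.4600. Δ = (V_up−V_dn)/(S_up−S_dn) = (-90.5825−-264.9721)/(341.8954−167.5058) = 1.0000. V = [p*·-90.5825 + (1−p*)·-264.9721]/1.02 = -194.5379. B = V − Δ·S = -423.9979.
(0,0): S=154.0000. Δ = (V_up−V_dn)/(S_up−S_dn) = (-194.5379−-311.5779)/(229.4600−112.4200) = 1.0000. V = [p*·-194.5379 + (1−p*)·-311.5779]/1.02 = -261.6842. B = V − Δ·S = -415.6842.
The time-0 hedge costs -261.6842, which is the no-arbitrage price.

(0,0): Delta=1.0000 Bond=-415.6842
(1,0): Delta=1.0000 Bond=-423.9979
(1,1): Delta=1.0000 Bond=-423.9979
(2,0): Delta=1.0000 Bond=-432.4779
(2,1): Delta=1.0000 Bond=-432.4779
(2,2): Delta=1.0000 Bond=-432.4779
(3,0): Delta=1.0000 Bond=-441.1275
(3,1): Delta=1.0000 Bond=-441.1275
(3,2): Delta=1.0000 Bond=-441.1275
(3,3): Delta=1.0000 Bond=-441.1275
V0=-261.6842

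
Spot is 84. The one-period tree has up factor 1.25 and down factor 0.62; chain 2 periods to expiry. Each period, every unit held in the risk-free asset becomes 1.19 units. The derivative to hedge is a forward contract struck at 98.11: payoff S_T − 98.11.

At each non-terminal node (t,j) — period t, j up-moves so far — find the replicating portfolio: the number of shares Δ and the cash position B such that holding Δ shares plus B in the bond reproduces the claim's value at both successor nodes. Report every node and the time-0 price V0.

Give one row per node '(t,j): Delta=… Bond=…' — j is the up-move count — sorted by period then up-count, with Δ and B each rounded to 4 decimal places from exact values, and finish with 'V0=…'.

Under the risk-neutral measure, an up-move has probability p* = (R−d)/(u−d) = 0.9048 and values discount at R = 1.19.
Terminal values V(2,·): V(2,0)=-65.8204, V(2,1)=-33.0100, V(2,2)=33.1400
(1,0): S=52.0800. Δ = (V_up−V_dn)/(S_up−S_dn) = (-33.0100−-65.8204)/(65.1000−32.2896) = 1.0000. V = [p*·-33.0100 + (1−p*)·-65.8204]/1.19 = -30.3654. B = V − Δ·S = -82.4454.
(1,1): S=105.0000. Δ = (V_up−V_dn)/(S_up−S_dn) = (33.1400−-33.0100)/(131.2500−65.1000) = 1.0000. V = [p*·33.1400 + (1−p*)·-33.0100]/1.19 = 22.5546. B = V − Δ·S = -82.4454.
(0,0): S=84.0000. Δ = (V_up−V_dn)/(S_up−S_dn) = (22.5546−-30.3654)/(105.0000−52.0800) = 1.0000. V = [p*·22.5546 + (1−p*)·-30.3654]/1.19 = 14.7182. B = V − Δ·S = -69.2818.
Self-financing check: at every node Δ·S+B equals the discounted successor values.

(0,0): Delta=1.0000 Bond=-69.2818
(1,0): Delta=1.0000 Bond=-82.4454
(1,1): Delta=1.0000 Bond=-82.4454
V0=14.7182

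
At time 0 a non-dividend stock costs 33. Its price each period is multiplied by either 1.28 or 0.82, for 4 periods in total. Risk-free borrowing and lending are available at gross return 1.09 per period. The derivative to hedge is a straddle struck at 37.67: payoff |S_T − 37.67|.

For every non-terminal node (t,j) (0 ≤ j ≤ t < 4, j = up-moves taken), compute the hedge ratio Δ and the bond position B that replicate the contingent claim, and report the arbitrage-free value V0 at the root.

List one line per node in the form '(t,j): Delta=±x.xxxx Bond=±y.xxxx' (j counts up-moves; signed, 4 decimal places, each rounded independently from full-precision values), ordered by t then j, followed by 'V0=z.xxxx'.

Risk-neutral probability p* = (R−d)/(u−d) = (1.09−0.82)/(1.28−0.82) = 0.5870.
Terminal values V(4,·): V(4,0)=22.7500, V(4,1)=14.3802, V(4,2)=1.3152, V(4,3)=19.0789, V(4,4)=50.9137
(3,0): S=18.1951. Δ = (V_up−V_dn)/(S_up−S_dn) = (14.3802−22.7500)/(23.2898−14.9200) = -1.0000. V = [p*·14.3802 + (1−p*)·22.7500]/1.09 = 16.3645. B = V − Δ·S = 34.5596.
(3,1): S=28.4022. Δ = (V_up−V_dn)/(S_up−S_dn) = (1.3152−14.3802)/(36.3548−23.2898) = -1.0000. V = [p*·1.3152 + (1−p*)·14.3802]/1.09 = 6.1575. B = V − Δ·S = 34.5596.
(3,2): S=44.3351. Δ = (V_up−V_dn)/(S_up−S_dn) = (19.0789−1.3152)/(56.7489−36.3548) = 0.8710. V = [p*·19.0789 + (1−p*)·1.3152]/1.09 = 10.7722. B = V − Δ·S = -27.8445.
(3,3): S=69.2060. Δ = (V_up−V_dn)/(S_up−S_dn) = (50.9137−19.0789)/(88.5837−56.7489) = 1.0000. V = [p*·50.9137 + (1−p*)·19.0789]/1.09 = 34.6464. B = V − Δ·S = -34.5596.
(2,0): S=22.1892. Δ = (V_up−V_dn)/(S_up−S_dn) = (6.1575−16.3645)/(28.4022−18.1951) = -1.0000. V = [p*·6.1575 + (1−p*)·16.3645]/1.09 = 9.5169. B = V − Δ·S = 31.7061.
(2,1): S=34.6368. Δ = (V_up−V_dn)/(S_up−S_dn) = (10.7722−6.1575)/(44.3351−28.4022) = 0.2896. V = [p*·10.7722 + (1−p*)·6.1575]/1.09 = 8.1341. B = V − Δ·S = -1.8981.
(2,2): S=54.0672. Δ = (V_up−V_dn)/(S_up−S_dn) = (34.6464−10.7722)/(69.2060−44.3351) = 0.9599. V = [p*·34.6464 + (1−p*)·10.7722]/1.09 = 22.7388. B = V − Δ·S = -29.1615.
(1,0): S=27.0600. Δ = (V_up−V_dn)/(S_up−S_dn) = (8.1341−9.5169)/(34.6368−22.1892) = -0.1111. V = [p*·8.1341 + (1−p*)·9.5169]/1.09 = 7.9865. B = V − Δ·S = 10.9926.
(1,1): S=42.2400. Δ = (V_up−V_dn)/(S_up−S_dn) = (22.7388−8.1341)/(54.0672−34.6368) = 0.7516. V = [p*·22.7388 + (1−p*)·8.1341]/1.09 = 15.3270. B = V − Δ·S = -16.4225.
(0,0): S=33.0000. Δ = (V_up−V_dn)/(S_up−S_dn) = (15.3270−7.9865)/(42.2400−27.0600) = 0.4836. V = [p*·15.3270 + (1−p*)·7.9865]/1.09 = 11.2798. B = V − Δ·S = -4.6779.
Check: Δ(0,0)·S0 + B(0,0) = 11.2798 = V0.

(0,0): Delta=0.4836 Bond=-4.6779
(1,0): Delta=-0.1111 Bond=10.9926
(1,1): Delta=0.7516 Bond=-16.4225
(2,0): Delta=-1.0000 Bond=31.7061
(2,1): Delta=0.2896 Bond=-1.8981
(2,2): Delta=0.9599 Bond=-29.1615
(3,0): Delta=-1.0000 Bond=34.5596
(3,1): Delta=-1.0000 Bond=34.5596
(3,2): Delta=0.8710 Bond=-27.8445
(3,3): Delta=1.0000 Bond=-34.5596
V0=11.2798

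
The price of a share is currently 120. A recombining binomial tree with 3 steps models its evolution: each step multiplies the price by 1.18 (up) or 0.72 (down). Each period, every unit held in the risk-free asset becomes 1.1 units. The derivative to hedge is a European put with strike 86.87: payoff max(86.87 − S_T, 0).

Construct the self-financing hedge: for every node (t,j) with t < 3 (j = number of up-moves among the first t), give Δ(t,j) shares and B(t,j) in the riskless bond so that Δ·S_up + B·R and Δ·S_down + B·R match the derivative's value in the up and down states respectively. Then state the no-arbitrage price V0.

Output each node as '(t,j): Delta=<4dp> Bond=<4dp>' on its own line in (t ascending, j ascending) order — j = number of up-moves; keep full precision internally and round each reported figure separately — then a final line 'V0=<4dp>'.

(0,0): Delta=-0.0709 Bond=9.4304
(1,0): Delta=-0.3683 Bond=36.0665
(1,1): Delta=-0.0327 Bond=4.9644
(2,0): Delta=-1.0000 Bond=78.9727
(2,1): Delta=-0.2871 Bond=31.3996
(2,2): Delta=0.0000 Bond=0.0000
V0=0.9246

Under the risk-neutral measure, an up-move has probability p* = (R−d)/(u−d) = 0.8261 and values discount at R = 1.1.
Terminal values V(3,·): V(3,0)=42.0802, V(3,1)=13.4646, V(3,2)=0.0000, V(3,3)=0.0000
(2,0): S=62.2080. Δ = (V_up−V_dn)/(S_up−S_dn) = (13.4646−42.0802)/(73.4054−44.7898) = -1.0000. V = [p*·13.4646 + (1−p*)·42.0802]/1.1 = 16.7647. B = V − Δ·S = 78.9727.
(2,1): S=101.9520. Δ = (V_up−V_dn)/(S_up−S_dn) = (0.0000−13.4646)/(120.3034−73.4054) = -0.2871. V = [p*·0.0000 + (1−p*)·13.4646]/1.1 = 2.1288. B = V − Δ·S = 31.3996.
(2,2): S=167.0880. Δ = (V_up−V_dn)/(S_up−S_dn) = (0.0000−0.0000)/(197.1638−120.3034) = 0.0000. V = [p*·0.0000 + (1−p*)·0.0000]/1.1 = 0.0000. B = V − Δ·S = 0.0000.
(1,0): S=86.4000. Δ = (V_up−V_dn)/(S_up−S_dn) = (2.1288−16.7647)/(101.9520−62.2080) = -0.3683. V = [p*·2.1288 + (1−p*)·16.7647]/1.1 = 4.2492. B = V − Δ·S = 36.0665.
(1,1): S=141.6000. Δ = (V_up−V_dn)/(S_up−S_dn) = (0.0000−2.1288)/(167.0880−101.9520) = -0.0327. V = [p*·0.0000 + (1−p*)·2.1288]/1.1 = 0.3366. B = V − Δ·S = 4.9644.
(0,0): S=120.0000. Δ = (V_up−V_dn)/(S_up−S_dn) = (0.3366−4.2492)/(141.6000−86.4000) = -0.0709. V = [p*·0.3366 + (1−p*)·4.2492]/1.1 = 0.9246. B = V − Δ·S = 9.4304.
Check: Δ(0,0)·S0 + B(0,0) = 0.9246 = V0.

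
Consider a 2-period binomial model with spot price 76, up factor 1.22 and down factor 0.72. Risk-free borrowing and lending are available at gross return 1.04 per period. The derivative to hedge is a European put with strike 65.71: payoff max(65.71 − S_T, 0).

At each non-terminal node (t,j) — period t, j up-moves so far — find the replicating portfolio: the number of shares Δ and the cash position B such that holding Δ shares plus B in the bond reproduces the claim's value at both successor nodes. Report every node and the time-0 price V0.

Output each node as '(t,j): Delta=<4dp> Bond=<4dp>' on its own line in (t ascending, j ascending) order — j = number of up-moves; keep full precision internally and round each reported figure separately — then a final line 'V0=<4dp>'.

Under the risk-neutral measure, an up-move has probability p* = (R−d)/(u−d) = 0.6400 and values discount at R = 1.04.
Terminal payoffs: V(2,0)=26.3116, V(2,1)=0.0000, V(2,2)=0.0000
Node (1,0) S=54.7200: V=(p*·0.0000+(1−p*)·26.3116)/1.04=9.1079; Δ=(0.0000−26.3116)/(66.7584−39.3984)=-0.9617; B=V−Δ·S=61.7311
Node (1,1) S=92.7200: V=(p*·0.0000+(1−p*)·0.0000)/1.04=0.0000; Δ=(0.0000−0.0000)/(113.1184−66.7584)=0.0000; B=V−Δ·S=0.0000
Node (0,0) S=76.0000: V=(p*·0.0000+(1−p*)·9.1079)/1.04=3.1527; Δ=(0.0000−9.1079)/(92.7200−54.7200)=-0.2397; B=V−Δ·S=21.3684
Check: Δ(0,0)·S0 + B(0,0) = 3.1527 = V0.

(0,0): Delta=-0.2397 Bond=21.3684
(1,0): Delta=-0.9617 Bond=61.7311
(1,1): Delta=0.0000 Bond=0.0000
V0=3.1527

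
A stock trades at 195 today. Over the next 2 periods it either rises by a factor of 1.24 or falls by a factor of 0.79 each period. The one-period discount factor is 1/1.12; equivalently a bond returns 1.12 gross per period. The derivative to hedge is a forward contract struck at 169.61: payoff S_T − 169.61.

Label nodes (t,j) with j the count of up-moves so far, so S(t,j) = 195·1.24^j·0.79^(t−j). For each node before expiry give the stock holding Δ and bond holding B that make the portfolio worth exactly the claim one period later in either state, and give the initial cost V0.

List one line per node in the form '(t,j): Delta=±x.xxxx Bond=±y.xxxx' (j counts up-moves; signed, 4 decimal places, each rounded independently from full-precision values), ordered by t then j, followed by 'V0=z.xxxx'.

No-arbitrage ⇒ martingale measure with p* = (R−d)/(u−d) = 0.7333.
Terminal payoffs: V(2,0)=-47.9105, V(2,1)=21.4120, V(2,2)=130.2220
(1,0): S=154.0500. Δ = (V_up−V_dn)/(S_up−S_dn) = (21.4120−-47.9105)/(191.0220−121.6995) = 1.0000. V = [p*·21.4120 + (1−p*)·-47.9105]/1.12 = 2.6125. B = V − Δ·S = -151.4375.
(1,1): S=241.8000. Δ = (V_up−V_dn)/(S_up−S_dn) = (130.2220−21.4120)/(299.8320−191.0220) = 1.0000. V = [p*·130.2220 + (1−p*)·21.4120]/1.12 = 90.3625. B = V − Δ·S = -151.4375.
(0,0): S=195.0000. Δ = (V_up−V_dn)/(S_up−S_dn) = (90.3625−2.6125)/(241.8000−154.0500) = 1.0000. V = [p*·90.3625 + (1−p*)·2.6125]/1.12 = 59.7879. B = V − Δ·S = -135.2121.
Root portfolio cost Δ·195+B reproduces V0=59.7879.

(0,0): Delta=1.0000 Bond=-135.2121
(1,0): Delta=1.0000 Bond=-151.4375
(1,1): Delta=1.0000 Bond=-151.4375
V0=59.7879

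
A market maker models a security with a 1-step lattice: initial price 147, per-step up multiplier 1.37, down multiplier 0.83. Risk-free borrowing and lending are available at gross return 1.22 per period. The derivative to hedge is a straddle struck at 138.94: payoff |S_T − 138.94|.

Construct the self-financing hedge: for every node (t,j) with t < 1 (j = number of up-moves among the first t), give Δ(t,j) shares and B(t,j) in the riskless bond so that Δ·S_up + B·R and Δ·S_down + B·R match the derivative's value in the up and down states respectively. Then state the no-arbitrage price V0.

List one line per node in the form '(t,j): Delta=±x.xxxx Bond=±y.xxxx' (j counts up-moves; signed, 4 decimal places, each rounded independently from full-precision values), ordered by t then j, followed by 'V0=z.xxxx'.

(0,0): Delta=0.5734 Bond=-43.4721
V0=40.8242

Risk-neutral probability p* = (R−d)/(u−d) = (1.22−0.83)/(1.37−0.83) = 0.7222.
Terminal payoffs: V(1,0)=16.9300, V(1,1)=62.4500
Node (0,0) S=147.0000: V=(p*·62.4500+(1−p*)·16.9300)/1.22=40.8242; Δ=(62.4500−16.9300)/(201.3900−122.0100)=0.5734; B=V−Δ·S=-43.4721
The time-0 hedge costs 40.8242, which is the no-arbitrage price.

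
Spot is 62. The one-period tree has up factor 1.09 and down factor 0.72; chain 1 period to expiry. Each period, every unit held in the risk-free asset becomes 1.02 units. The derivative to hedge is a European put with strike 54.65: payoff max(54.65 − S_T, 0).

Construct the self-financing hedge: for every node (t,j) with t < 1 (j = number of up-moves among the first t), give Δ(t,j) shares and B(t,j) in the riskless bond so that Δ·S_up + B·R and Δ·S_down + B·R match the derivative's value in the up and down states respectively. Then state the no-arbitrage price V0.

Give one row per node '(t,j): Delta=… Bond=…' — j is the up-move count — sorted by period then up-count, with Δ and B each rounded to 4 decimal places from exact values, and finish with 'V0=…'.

Under the risk-neutral measure, an up-move has probability p* = (R−d)/(u−d) = 0.8108 and values discount at R = 1.02.
Payoff layer (t=1): V(1,0)=10.0100, V(1,1)=0.0000
Node (0,0) S=62.0000: V=(p*·0.0000+(1−p*)·10.0100)/1.02=1.8567; Δ=(0.0000−10.0100)/(67.5800−44.6400)=-0.4364; B=V−Δ·S=28.9107
Each (Δ,B) replicates both successor values, so the strategy is self-financing and V0 is arbitrage-free.

(0,0): Delta=-0.4364 Bond=28.9107
V0=1.8567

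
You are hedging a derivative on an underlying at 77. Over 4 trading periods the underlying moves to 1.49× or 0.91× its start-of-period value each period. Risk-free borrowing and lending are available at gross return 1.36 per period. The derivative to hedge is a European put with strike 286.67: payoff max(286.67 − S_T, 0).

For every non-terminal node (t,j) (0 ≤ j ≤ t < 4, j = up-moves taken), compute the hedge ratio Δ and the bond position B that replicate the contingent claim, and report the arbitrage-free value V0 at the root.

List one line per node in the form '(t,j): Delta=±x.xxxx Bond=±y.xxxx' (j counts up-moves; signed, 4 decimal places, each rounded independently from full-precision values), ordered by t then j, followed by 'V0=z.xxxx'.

(0,0): Delta=-0.6140 Bond=63.9083
(1,0): Delta=-1.0000 Bond=113.9634
(1,1): Delta=-0.5459 Bond=79.1014
(2,0): Delta=-1.0000 Bond=154.9903
(2,1): Delta=-1.0000 Bond=154.9903
(2,2): Delta=-0.4658 Bond=93.8811
(3,0): Delta=-1.0000 Bond=210.7868
(3,1): Delta=-1.0000 Bond=210.7868
(3,2): Delta=-1.0000 Bond=210.7868
(3,3): Delta=-0.3715 Bond=103.6691
V0=16.6315

The replicating-portfolio and risk-neutral prices coincide; use p* = (1.36−0.91)/(1.49−0.91) = 0.7759 for the latter.
Terminal values V(4,·): V(4,0)=233.8673, V(4,1)=200.2128, V(4,2)=145.1082, V(4,3)=54.8820, V(4,4)=0.0000
(3,0): S=58.0250. Δ = (V_up−V_dn)/(S_up−S_dn) = (200.2128−233.8673)/(86.4572−52.8027) = -1.0000. V = [p*·200.2128 + (1−p*)·233.8673]/1.36 = 152.7618. B = V − Δ·S = 210.7868.
(3,1): S=95.0079. Δ = (V_up−V_dn)/(S_up−S_dn) = (145.1082−200.2128)/(141.5618−86.4572) = -1.0000. V = [p*·145.1082 + (1−p*)·200.2128]/1.36 = 115.7789. B = V − Δ·S = 210.7868.
(3,2): S=155.5624. Δ = (V_up−V_dn)/(S_up−S_dn) = (54.8820−145.1082)/(231.7880−141.5618) = -1.0000. V = [p*·54.8820 + (1−p*)·145.1082]/1.36 = 55.2244. B = V − Δ·S = 210.7868.
(3,3): S=254.7121. Δ = (V_up−V_dn)/(S_up−S_dn) = (0.0000−54.8820)/(379.5210−231.7880) = -0.3715. V = [p*·0.0000 + (1−p*)·54.8820]/1.36 = 9.0450. B = V − Δ·S = 103.6691.
(2,0): S=63.7637. Δ = (V_up−V_dn)/(S_up−S_dn) = (115.7789−152.7618)/(95.0079−58.0250) = -1.0000. V = [p*·115.7789 + (1−p*)·152.7618]/1.36 = 91.2266. B = V − Δ·S = 154.9903.
(2,1): S=104.4043. Δ = (V_up−V_dn)/(S_up−S_dn) = (55.2244−115.7789)/(155.5624−95.0079) = -1.0000. V = [p*·55.2244 + (1−p*)·115.7789]/1.36 = 50.5860. B = V − Δ·S = 154.9903.
(2,2): S=170.9477. Δ = (V_up−V_dn)/(S_up−S_dn) = (9.0450−55.2244)/(254.7121−155.5624) = -0.4658. V = [p*·9.0450 + (1−p*)·55.2244]/1.36 = 14.2614. B = V − Δ·S = 93.8811.
(1,0): S=70.0700. Δ = (V_up−V_dn)/(S_up−S_dn) = (50.5860−91.2266)/(104.4043−63.7637) = -1.0000. V = [p*·50.5860 + (1−p*)·91.2266]/1.36 = 43.8934. B = V − Δ·S = 113.9634.
(1,1): S=114.7300. Δ = (V_up−V_dn)/(S_up−S_dn) = (14.2614−50.5860)/(170.9477−104.4043) = -0.5459. V = [p*·14.2614 + (1−p*)·50.5860]/1.36 = 16.4729. B = V − Δ·S = 79.1014.
(0,0): S=77.0000. Δ = (V_up−V_dn)/(S_up−S_dn) = (16.4729−43.8934)/(114.7300−70.0700) = -0.6140. V = [p*·16.4729 + (1−p*)·43.8934]/1.36 = 16.6315. B = V − Δ·S = 63.9083.
The time-0 hedge costs 16.6315, which is the no-arbitrage price.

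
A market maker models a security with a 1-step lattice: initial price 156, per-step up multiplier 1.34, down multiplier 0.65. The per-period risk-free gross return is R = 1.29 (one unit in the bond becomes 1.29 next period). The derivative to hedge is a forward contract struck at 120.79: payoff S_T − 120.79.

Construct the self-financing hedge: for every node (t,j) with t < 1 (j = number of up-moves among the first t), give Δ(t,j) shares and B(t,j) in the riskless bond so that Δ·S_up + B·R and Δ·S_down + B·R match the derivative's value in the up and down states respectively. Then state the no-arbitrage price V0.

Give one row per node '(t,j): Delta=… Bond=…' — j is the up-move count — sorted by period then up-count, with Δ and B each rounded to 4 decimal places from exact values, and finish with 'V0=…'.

The replicating-portfolio and risk-neutral prices coincide; use p* = (1.29−0.65)/(1.34−0.65) = 0.9275 for the latter.
Terminal payoffs: V(1,0)=-19.3900, V(1,1)=88.2500
  t=0,j=0: stock 156.0000 → up 209.0400 (V=88.2500), down 101.4000 (V=-19.3900). Price 62.3643; hedge Δ=1.0000, bond B=-93.6357.
Self-financing check: at every node Δ·S+B equals the discounted successor values.

(0,0): Delta=1.0000 Bond=-93.6357
V0=62.3643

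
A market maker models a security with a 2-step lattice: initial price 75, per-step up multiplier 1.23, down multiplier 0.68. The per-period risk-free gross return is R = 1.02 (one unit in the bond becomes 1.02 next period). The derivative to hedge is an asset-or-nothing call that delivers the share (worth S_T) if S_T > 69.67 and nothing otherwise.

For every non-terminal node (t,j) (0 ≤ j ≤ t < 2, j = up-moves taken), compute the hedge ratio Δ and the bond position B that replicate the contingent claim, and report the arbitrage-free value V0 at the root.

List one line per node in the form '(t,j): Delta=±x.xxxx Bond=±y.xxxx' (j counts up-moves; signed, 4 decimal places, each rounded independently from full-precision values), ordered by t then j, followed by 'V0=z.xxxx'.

(0,0): Delta=1.6671 Bond=-83.3554
(1,0): Delta=0.0000 Bond=0.0000
(1,1): Delta=2.2364 Bond=-137.5364
V0=41.6777

The replicating-portfolio and risk-neutral prices coincide; use p* = (1.02−0.68)/(1.23−0.68) = 0.6182 for the latter.
Terminal values V(2,·): V(2,0)=0.0000, V(2,1)=0.0000, V(2,2)=113.4675
(1,0): S=51.0000. Δ = (V_up−V_dn)/(S_up−S_dn) = (0.0000−0.0000)/(62.7300−34.6800) = 0.0000. V = [p*·0.0000 + (1−p*)·0.0000]/1.02 = 0.0000. B = V − Δ·S = 0.0000.
(1,1): S=92.2500. Δ = (V_up−V_dn)/(S_up−S_dn) = (113.4675−0.0000)/(113.4675−62.7300) = 2.2364. V = [p*·113.4675 + (1−p*)·0.0000]/1.02 = 68.7682. B = V − Δ·S = -137.5364.
(0,0): S=75.0000. Δ = (V_up−V_dn)/(S_up−S_dn) = (68.7682−0.0000)/(92.2500−51.0000) = 1.6671. V = [p*·68.7682 + (1−p*)·0.0000]/1.02 = 41.6777. B = V − Δ·S = -83.3554.
Self-financing check: at every node Δ·S+B equals the discounted successor values.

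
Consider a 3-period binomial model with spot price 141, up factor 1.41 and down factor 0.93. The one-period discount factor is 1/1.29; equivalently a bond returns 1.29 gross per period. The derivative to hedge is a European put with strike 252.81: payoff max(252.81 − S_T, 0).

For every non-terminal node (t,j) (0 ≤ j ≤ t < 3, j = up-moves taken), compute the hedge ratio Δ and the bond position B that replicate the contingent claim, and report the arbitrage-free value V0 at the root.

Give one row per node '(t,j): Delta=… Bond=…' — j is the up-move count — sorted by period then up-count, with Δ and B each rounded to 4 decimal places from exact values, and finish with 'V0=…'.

The replicating-portfolio and risk-neutral prices coincide; use p* = (1.29−0.93)/(1.41−0.93) = 0.7500 for the latter.
Payoff layer (t=3): V(3,0)=139.3957, V(3,1)=80.8592, V(3,2)=0.0000, V(3,3)=0.0000
  t=2,j=0: stock 121.9509 → up 171.9508 (V=80.8592), down 113.4143 (V=139.3957). Price 74.0258; hedge Δ=-1.0000, bond B=195.9767.
  t=2,j=1: stock 184.8933 → up 260.6996 (V=0.0000), down 171.9508 (V=80.8592). Price 15.6704; hedge Δ=-0.9111, bond B=184.1271.
  t=2,j=2: stock 280.3221 → up 395.2542 (V=0.0000), down 260.6996 (V=0.0000). Price 0.0000; hedge Δ=0.0000, bond B=0.0000.
  t=1,j=0: stock 131.1300 → up 184.8933 (V=15.6704), down 121.9509 (V=74.0258). Price 23.4568; hedge Δ=-0.9271, bond B=145.0306.
  t=1,j=1: stock 198.8100 → up 280.3221 (V=0.0000), down 184.8933 (V=15.6704). Price 3.0369; hedge Δ=-0.1642, bond B=35.6836.
  t=0,j=0: stock 141.0000 → up 198.8100 (V=3.0369), down 131.1300 (V=23.4568). Price 6.3115; hedge Δ=-0.3017, bond B=48.8530.
Root portfolio cost Δ·141+B reproduces V0=6.3115.

(0,0): Delta=-0.3017 Bond=48.8530
(1,0): Delta=-0.9271 Bond=145.0306
(1,1): Delta=-0.1642 Bond=35.6836
(2,0): Delta=-1.0000 Bond=195.9767
(2,1): Delta=-0.9111 Bond=184.1271
(2,2): Delta=0.0000 Bond=0.0000
V0=6.3115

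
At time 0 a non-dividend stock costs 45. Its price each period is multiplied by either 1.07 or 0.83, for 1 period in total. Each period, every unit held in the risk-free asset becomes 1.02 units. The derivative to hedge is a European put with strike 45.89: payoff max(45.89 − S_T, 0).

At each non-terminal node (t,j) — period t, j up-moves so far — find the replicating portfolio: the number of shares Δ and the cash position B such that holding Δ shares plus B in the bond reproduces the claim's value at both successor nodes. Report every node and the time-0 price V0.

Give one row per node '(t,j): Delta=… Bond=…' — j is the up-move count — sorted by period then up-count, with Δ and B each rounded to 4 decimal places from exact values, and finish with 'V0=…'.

(0,0): Delta=-0.7907 Bond=37.3276
V0=1.7443

The replicating-portfolio and risk-neutral prices coincide; use p* = (1.02−0.83)/(1.07−0.83) = 0.7917 for the latter.
Terminal values V(1,·): V(1,0)=8.5400, V(1,1)=0.0000
(0,0): S=45.0000. Δ = (V_up−V_dn)/(S_up−S_dn) = (0.0000−8.5400)/(48.1500−37.3500) = -0.7907. V = [p*·0.0000 + (1−p*)·8.5400]/1.02 = 1.7443. B = V − Δ·S = 37.3276.
Check: Δ(0,0)·S0 + B(0,0) = 1.7443 = V0.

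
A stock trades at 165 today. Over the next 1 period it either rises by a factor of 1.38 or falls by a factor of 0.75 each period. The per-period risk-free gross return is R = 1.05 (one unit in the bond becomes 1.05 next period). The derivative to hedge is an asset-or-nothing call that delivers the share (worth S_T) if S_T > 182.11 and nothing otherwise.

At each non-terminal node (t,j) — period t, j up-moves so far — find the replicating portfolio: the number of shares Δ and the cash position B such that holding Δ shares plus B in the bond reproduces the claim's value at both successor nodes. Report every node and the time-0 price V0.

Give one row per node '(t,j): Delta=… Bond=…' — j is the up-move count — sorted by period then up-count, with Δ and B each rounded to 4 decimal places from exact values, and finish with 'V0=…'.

(0,0): Delta=2.1905 Bond=-258.1633
V0=103.2653

No-arbitrage ⇒ martingale measure with p* = (R−d)/(u−d) = 0.4762.
Payoff layer (t=1): V(1,0)=0.0000, V(1,1)=227.7000
(0,0): S=165.0000. Δ = (V_up−V_dn)/(S_up−S_dn) = (227.7000−0.0000)/(227.7000−123.7500) = 2.1905. V = [p*·227.7000 + (1−p*)·0.0000]/1.05 = 103.2653. B = V − Δ·S = -258.1633.
The time-0 hedge costs 103.2653, which is the no-arbitrage price.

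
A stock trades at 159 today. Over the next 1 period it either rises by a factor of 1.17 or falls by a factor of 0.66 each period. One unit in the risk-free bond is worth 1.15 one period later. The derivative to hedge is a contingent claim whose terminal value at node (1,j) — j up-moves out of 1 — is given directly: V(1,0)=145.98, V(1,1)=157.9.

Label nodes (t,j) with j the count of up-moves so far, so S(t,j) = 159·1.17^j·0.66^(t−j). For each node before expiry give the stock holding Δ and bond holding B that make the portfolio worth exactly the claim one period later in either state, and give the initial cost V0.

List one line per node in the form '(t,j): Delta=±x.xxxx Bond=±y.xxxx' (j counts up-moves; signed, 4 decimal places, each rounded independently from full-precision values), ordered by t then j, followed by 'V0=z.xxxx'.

(0,0): Delta=0.1470 Bond=113.5253
V0=136.8979

Risk-neutral probability p* = (R−d)/(u−d) = (1.15−0.66)/(1.17−0.66) = 0.9608.
Terminal payoffs: V(1,0)=145.9800, V(1,1)=157.9000
(0,0): S=159.0000. Δ = (V_up−V_dn)/(S_up−S_dn) = (157.9000−145.9800)/(186.0300−104.9400) = 0.1470. V = [p*·157.9000 + (1−p*)·145.9800]/1.15 = 136.8979. B = V − Δ·S = 113.5253.
Root portfolio cost Δ·159+B reproduces V0=136.8979.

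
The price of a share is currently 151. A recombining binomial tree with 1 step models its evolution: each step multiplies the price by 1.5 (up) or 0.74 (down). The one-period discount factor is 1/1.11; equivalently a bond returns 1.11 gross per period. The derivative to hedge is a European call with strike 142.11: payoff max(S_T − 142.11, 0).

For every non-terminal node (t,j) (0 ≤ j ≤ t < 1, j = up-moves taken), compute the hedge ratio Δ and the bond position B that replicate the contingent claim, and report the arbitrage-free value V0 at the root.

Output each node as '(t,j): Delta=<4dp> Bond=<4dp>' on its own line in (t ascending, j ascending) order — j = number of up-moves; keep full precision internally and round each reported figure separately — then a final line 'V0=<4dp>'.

The replicating-portfolio and risk-neutral prices coincide; use p* = (1.11−0.74)/(1.5−0.74) = 0.4868 for the latter.
Payoff layer (t=1): V(1,0)=0.0000, V(1,1)=84.3900
Node (0,0) S=151.0000: V=(p*·84.3900+(1−p*)·0.0000)/1.11=37.0132; Δ=(84.3900−0.0000)/(226.5000−111.7400)=0.7354; B=V−Δ·S=-74.0263
Root portfolio cost Δ·151+B reproduces V0=37.0132.

(0,0): Delta=0.7354 Bond=-74.0263
V0=37.0132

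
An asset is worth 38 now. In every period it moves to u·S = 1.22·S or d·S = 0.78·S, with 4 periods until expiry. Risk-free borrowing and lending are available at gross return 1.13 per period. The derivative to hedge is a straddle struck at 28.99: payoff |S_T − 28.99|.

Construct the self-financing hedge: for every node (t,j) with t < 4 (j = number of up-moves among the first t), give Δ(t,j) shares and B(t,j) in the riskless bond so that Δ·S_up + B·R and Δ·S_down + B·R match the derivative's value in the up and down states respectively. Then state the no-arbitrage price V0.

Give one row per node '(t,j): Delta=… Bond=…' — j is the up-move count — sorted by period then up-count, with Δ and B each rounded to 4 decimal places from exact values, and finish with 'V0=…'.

The replicating-portfolio and risk-neutral prices coincide; use p* = (1.13−0.78)/(1.22−0.78) = 0.7955 for the latter.
At expiry t=4: V(4,0)=14.9243, V(4,1)=6.9898, V(4,2)=5.4206, V(4,3)=24.8317, V(4,4)=55.1927
(3,0): S=18.0330. Δ = (V_up−V_dn)/(S_up−S_dn) = (6.9898−14.9243)/(22.0002−14.0657) = -1.0000. V = [p*·6.9898 + (1−p*)·14.9243]/1.13 = 7.6219. B = V − Δ·S = 25.6549.
(3,1): S=28.2054. Δ = (V_up−V_dn)/(S_up−S_dn) = (5.4206−6.9898)/(34.4106−22.0002) = -0.1264. V = [p*·5.4206 + (1−p*)·6.9898]/1.13 = 5.0810. B = V − Δ·S = 8.6473.
(3,2): S=44.1162. Δ = (V_up−V_dn)/(S_up−S_dn) = (24.8317−5.4206)/(53.8217−34.4106) = 1.0000. V = [p*·24.8317 + (1−p*)·5.4206]/1.13 = 18.4613. B = V − Δ·S = -25.6549.
(3,3): S=69.0022. Δ = (V_up−V_dn)/(S_up−S_dn) = (55.1927−24.8317)/(84.1827−53.8217) = 1.0000. V = [p*·55.1927 + (1−p*)·24.8317]/1.13 = 43.3474. B = V − Δ·S = -25.6549.
(2,0): S=23.1192. Δ = (V_up−V_dn)/(S_up−S_dn) = (5.0810−7.6219)/(28.2054−18.0330) = -0.2498. V = [p*·5.0810 + (1−p*)·7.6219]/1.13 = 4.9564. B = V − Δ·S = 10.7311.
(2,1): S=36.1608. Δ = (V_up−V_dn)/(S_up−S_dn) = (18.4613−5.0810)/(44.1162−28.2054) = 0.8410. V = [p*·18.4613 + (1−p*)·5.0810]/1.13 = 13.9154. B = V − Δ·S = -16.4943.
(2,2): S=56.5592. Δ = (V_up−V_dn)/(S_up−S_dn) = (43.3474−18.4613)/(69.0022−44.1162) = 1.0000. V = [p*·43.3474 + (1−p*)·18.4613]/1.13 = 33.8558. B = V − Δ·S = -22.7034.
(1,0): S=29.6400. Δ = (V_up−V_dn)/(S_up−S_dn) = (13.9154−4.9564)/(36.1608−23.1192) = 0.6870. V = [p*·13.9154 + (1−p*)·4.9564]/1.13 = 10.6928. B = V − Δ·S = -9.6685.
(1,1): S=46.3600. Δ = (V_up−V_dn)/(S_up−S_dn) = (33.8558−13.9154)/(56.5592−36.1608) = 0.9775. V = [p*·33.8558 + (1−p*)·13.9154]/1.13 = 26.3514. B = V − Δ·S = -18.9676.
(0,0): S=38.0000. Δ = (V_up−V_dn)/(S_up−S_dn) = (26.3514−10.6928)/(46.3600−29.6400) = 0.9365. V = [p*·26.3514 + (1−p*)·10.6928]/1.13 = 20.4854. B = V − Δ·S = -15.1022.
Root portfolio cost Δ·38+B reproduces V0=20.4854.

(0,0): Delta=0.9365 Bond=-15.1022
(1,0): Delta=0.6870 Bond=-9.6685
(1,1): Delta=0.9775 Bond=-18.9676
(2,0): Delta=-0.2498 Bond=10.7311
(2,1): Delta=0.8410 Bond=-16.4943
(2,2): Delta=1.0000 Bond=-22.7034
(3,0): Delta=-1.0000 Bond=25.6549
(3,1): Delta=-0.1264 Bond=8.6473
(3,2): Delta=1.0000 Bond=-25.6549
(3,3): Delta=1.0000 Bond=-25.6549
V0=20.4854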